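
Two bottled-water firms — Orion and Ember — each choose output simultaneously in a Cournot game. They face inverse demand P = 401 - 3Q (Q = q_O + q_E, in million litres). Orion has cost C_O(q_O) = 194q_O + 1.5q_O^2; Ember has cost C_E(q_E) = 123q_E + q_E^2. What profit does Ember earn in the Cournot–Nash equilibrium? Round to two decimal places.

3565.80

Orion's profit: π_O = (401 - 3Q)q_O - (194q_O + (3/2)q_O²). Setting ∂π_O/∂q_O = 0: 207 - 9q_O - 3(q_E) = 0.
Ember's first-order condition: 278 - 8q_E - 3(q_O) = 0.
Best responses: q_O = (207 - 3q_E)/9, q_E = (278 - 3q_O)/8.
Solving the pair: q_O = 274/21, q_E = 209/7.
Price P = 401 - 3·(901/21) = 1906/7.
Ember's profit: (1906/7)·(209/7) - 123·(209/7) - (209/7)² = 3565.7959.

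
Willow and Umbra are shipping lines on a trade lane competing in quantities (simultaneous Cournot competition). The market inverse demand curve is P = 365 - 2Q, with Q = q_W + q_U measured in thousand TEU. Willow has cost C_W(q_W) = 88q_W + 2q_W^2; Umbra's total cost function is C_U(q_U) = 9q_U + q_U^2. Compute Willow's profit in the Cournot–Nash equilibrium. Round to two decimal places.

Willow's profit: π_W = (365 - 2Q)q_W - (88q_W + 2q_W²). Setting ∂π_W/∂q_W = 0: 277 - 8q_W - 2(q_U) = 0.
Umbra's first-order condition: 356 - 6q_U - 2(q_W) = 0.
So q_W = (277 - 2q_U)/8 and q_U = (356 - 2q_W)/6.
Solving the pair: q_W = 475/22, q_U = 1147/22.
Price P = 365 - 2·(811/11) = 217.5455.
Willow's profit: 217.5455·(475/22) - 88·(475/22) - 2(475/22)² = 1864.6694.

1864.67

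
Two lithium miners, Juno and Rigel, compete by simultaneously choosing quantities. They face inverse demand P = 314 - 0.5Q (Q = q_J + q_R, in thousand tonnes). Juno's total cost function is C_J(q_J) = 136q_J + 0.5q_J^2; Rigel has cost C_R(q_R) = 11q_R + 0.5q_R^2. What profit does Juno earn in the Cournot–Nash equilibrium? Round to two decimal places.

Juno's profit: π_J = (314 - 0.5Q)q_J - (136q_J + (1/2)q_J²). Setting ∂π_J/∂q_J = 0: 178 - 2q_J - (1/2)(q_R) = 0.
Rigel's profit: π_R = (314 - 0.5Q)q_R - (11q_R + (1/2)q_R²). Setting ∂π_R/∂q_R = 0: 303 - 2q_R - (1/2)(q_J) = 0.
Best responses: q_J = (178 - (1/2)q_R)/2, q_R = (303 - (1/2)q_J)/2.
Solving the pair: q_J = 818/15, q_R = 137.8667.
Price P = 314 - (1/2)·(962/5) = 1089/5.
Juno's profit: (1089/5)·(818/15) - 136·(818/15) - (1/2)(818/15)² = 2973.8844.

2973.88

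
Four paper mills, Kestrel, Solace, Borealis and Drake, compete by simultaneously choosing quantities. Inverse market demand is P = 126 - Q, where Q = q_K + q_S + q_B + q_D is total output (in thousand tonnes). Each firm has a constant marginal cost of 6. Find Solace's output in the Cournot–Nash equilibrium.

A representative firm's profit is π_i = q_i(126 - Q) - 6q_i.
Setting ∂π_i/∂q_i = 0 with rivals' quantities fixed: 120 - 2q_i - Σ_{j≠i} q_j = 0.
By symmetry each firm produces the same amount; substituting Σ_{j≠i} q_j = 3q_i yields q_i = 120/5 = 24.

24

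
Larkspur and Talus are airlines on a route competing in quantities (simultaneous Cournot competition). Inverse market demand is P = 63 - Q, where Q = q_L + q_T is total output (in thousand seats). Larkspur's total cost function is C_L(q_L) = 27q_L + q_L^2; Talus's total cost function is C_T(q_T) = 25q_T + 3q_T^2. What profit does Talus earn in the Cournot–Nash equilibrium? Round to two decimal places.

56.01

Larkspur's profit: π_L = (63 - Q)q_L - (27q_L + q_L²). Setting ∂π_L/∂q_L = 0: 36 - 4q_L - (q_T) = 0.
Talus's profit: π_T = (63 - Q)q_T - (25q_T + 3q_T²). Setting ∂π_T/∂q_T = 0: 38 - 8q_T - (q_L) = 0.
So q_L = (36 - q_T)/4 and q_T = (38 - q_L)/8.
Substituting one into the other gives q_L = 250/31 and q_T = 116/31.
Price P = 63 - 366/31 = 1587/31.
Talus's profit: (1587/31)·(116/31) - 25·(116/31) - 3(116/31)² = 56.0083.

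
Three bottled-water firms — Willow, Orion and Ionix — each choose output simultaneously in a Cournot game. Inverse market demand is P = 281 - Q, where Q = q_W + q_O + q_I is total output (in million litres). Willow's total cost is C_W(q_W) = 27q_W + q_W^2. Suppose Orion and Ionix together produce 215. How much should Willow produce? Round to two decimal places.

9.75

With rivals' combined output fixed at 215, Willow's profit is π_W = (281 - 215 - q_W)q_W - (27q_W + q_W²) = (66 - q_W)q_W - (27q_W + q_W²).
∂π_W/∂q_W = 39 - 4q_W = 0, so q_W = 39/4.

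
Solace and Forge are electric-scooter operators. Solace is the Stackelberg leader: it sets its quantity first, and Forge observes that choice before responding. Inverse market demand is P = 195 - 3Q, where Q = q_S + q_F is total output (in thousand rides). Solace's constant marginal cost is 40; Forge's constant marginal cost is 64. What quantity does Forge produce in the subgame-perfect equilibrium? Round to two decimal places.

6.92

The follower Forge best-responds to any q_S: π_F = (195 - 3Q)q_F - 64q_F.
Setting the follower's marginal profit to zero, 131 - 3q_S - 6q_F = 0, i.e. q_F = (131 - 3q_S)/6.
Solace substitutes q_F(q_S) into its own profit: π_S = q_S(195 - 3q_S - (131 - 3q_S)/2) - 40q_S = (259/2 - (3/2)q_S)q_S - 40q_S.
Maximising: ∂π_S/∂q_S = 179/2 - 3q_S = 0, giving q_S = 179/6.
Then q_F = (131 - 3·(179/6))/6 = 83/12.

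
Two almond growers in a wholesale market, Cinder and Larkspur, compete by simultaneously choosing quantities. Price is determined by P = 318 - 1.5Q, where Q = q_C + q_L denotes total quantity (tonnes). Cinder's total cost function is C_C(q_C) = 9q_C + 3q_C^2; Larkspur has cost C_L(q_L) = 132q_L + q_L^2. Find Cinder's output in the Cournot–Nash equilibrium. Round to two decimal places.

Cinder's profit: π_C = (318 - 1.5Q)q_C - (9q_C + 3q_C²). Setting ∂π_C/∂q_C = 0: 309 - 9q_C - (3/2)(q_L) = 0.
Larkspur's profit: π_L = (318 - 1.5Q)q_L - (132q_L + q_L²). Setting ∂π_L/∂q_L = 0: 186 - 5q_L - (3/2)(q_C) = 0.
Best responses: q_C = (309 - (3/2)q_L)/9, q_L = (186 - (3/2)q_C)/5.
Solving the pair: q_C = 1688/57, q_L = 538/19.

29.61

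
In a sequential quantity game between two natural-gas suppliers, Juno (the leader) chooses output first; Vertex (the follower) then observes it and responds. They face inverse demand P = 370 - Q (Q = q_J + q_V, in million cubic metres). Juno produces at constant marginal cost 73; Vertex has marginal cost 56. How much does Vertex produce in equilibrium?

87

The follower Vertex best-responds to any q_J: π_V = (370 - Q)q_V - 56q_V.
Follower FOC: 314 - q_J - 2q_V = 0, so q_V(q_J) = (314 - q_J)/2.
Juno substitutes q_V(q_J) into its own profit: π_J = q_J(370 - q_J - (314 - q_J)/2) - 73q_J = (213 - (1/2)q_J)q_J - 73q_J.
Leader FOC: 140 - q_J = 0, so q_J = 140.
Then q_V = (314 - 140)/2 = 87.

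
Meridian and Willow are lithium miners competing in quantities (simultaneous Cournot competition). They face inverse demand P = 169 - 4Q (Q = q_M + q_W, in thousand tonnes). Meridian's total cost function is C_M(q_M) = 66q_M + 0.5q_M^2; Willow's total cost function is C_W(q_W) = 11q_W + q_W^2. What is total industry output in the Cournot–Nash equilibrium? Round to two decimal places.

Meridian's profit: π_M = (169 - 4Q)q_M - (66q_M + (1/2)q_M²). Setting ∂π_M/∂q_M = 0: 103 - 9q_M - 4(q_W) = 0.
Willow's profit: π_W = (169 - 4Q)q_W - (11q_W + q_W²). Setting ∂π_W/∂q_W = 0: 158 - 10q_W - 4(q_M) = 0.
Rearranging gives the reaction functions q_M = (103 - 4q_W)/9 and q_W = (158 - 4q_M)/10.
Substituting one into the other gives q_M = 199/37 and q_W = 505/37.
Total output Q = 199/37 + 505/37 = 704/37.

19.03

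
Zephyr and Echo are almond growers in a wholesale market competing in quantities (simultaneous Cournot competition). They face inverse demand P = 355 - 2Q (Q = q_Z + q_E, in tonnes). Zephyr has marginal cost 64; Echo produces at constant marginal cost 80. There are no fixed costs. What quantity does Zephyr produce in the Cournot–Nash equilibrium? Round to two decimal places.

Zephyr's profit: π_Z = (355 - 2Q)q_Z - (64q_Z). Setting ∂π_Z/∂q_Z = 0: 291 - 4q_Z - 2(q_E) = 0.
Echo's profit: π_E = (355 - 2Q)q_E - (80q_E). Setting ∂π_E/∂q_E = 0: 275 - 4q_E - 2(q_Z) = 0.
Rearranging gives the reaction functions q_Z = (291 - 2q_E)/4 and q_E = (275 - 2q_Z)/4.
Substituting one into the other gives q_Z = 307/6 and q_E = 259/6.

51.17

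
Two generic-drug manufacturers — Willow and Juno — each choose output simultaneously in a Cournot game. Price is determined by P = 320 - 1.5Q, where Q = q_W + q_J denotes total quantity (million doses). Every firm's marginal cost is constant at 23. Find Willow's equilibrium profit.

6534

Each firm earns π_i = (320 - 1.5Q)q_i - 23q_i.
First-order condition (treating rivals' output as given): 297 - 3q_i - (3/2)q_j = 0.
By symmetry each firm produces the same amount; substituting q_j = q_i yields q_i = 297/(9/2) = 66.
Price P = 320 - (3/2)·132 = 122.
Willow's profit: (122 - 23)·66 = 6534.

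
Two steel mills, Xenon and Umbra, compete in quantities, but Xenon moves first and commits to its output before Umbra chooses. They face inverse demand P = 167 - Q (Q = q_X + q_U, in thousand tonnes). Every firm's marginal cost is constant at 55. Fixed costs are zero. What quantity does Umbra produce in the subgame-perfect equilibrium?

The follower Umbra best-responds to any q_X: π_U = (167 - Q)q_U - 55q_U.
Setting the follower's marginal profit to zero, 112 - q_X - 2q_U = 0, i.e. q_U = (112 - q_X)/2.
Xenon substitutes q_U(q_X) into its own profit: π_X = q_X(167 - q_X - (112 - q_X)/2) - 55q_X = (111 - (1/2)q_X)q_X - 55q_X.
Leader FOC: 56 - q_X = 0, so q_X = 56.
Then q_U = (112 - 56)/2 = 28.

28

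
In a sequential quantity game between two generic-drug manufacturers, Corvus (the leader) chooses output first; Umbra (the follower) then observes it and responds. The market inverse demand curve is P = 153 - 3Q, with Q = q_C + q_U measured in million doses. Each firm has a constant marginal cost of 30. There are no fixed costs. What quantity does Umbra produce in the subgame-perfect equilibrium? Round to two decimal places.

10.25

The follower Umbra best-responds to any q_C: π_U = (153 - 3Q)q_U - 30q_U.
Setting the follower's marginal profit to zero, 123 - 3q_C - 6q_U = 0, i.e. q_U = (123 - 3q_C)/6.
The leader anticipates this reaction. Substituting into P = 153 - 3Q gives P = 183/2 - (3/2)q_C, so π_C = (183/2 - (3/2)q_C)q_C - 30q_C.
Leader FOC: 123/2 - 3q_C = 0, so q_C = 41/2.
Then q_U = (123 - 3·(41/2))/6 = 41/4.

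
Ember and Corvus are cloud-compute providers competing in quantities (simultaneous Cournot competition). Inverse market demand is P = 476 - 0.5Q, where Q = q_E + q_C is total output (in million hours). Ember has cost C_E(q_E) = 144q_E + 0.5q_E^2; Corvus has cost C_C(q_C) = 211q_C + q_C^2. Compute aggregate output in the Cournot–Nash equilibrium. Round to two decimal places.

Ember's profit: π_E = (476 - 0.5Q)q_E - (144q_E + (1/2)q_E²). Setting ∂π_E/∂q_E = 0: 332 - 2q_E - (1/2)(q_C) = 0.
Corvus's first-order condition: 265 - 3q_C - (1/2)(q_E) = 0.
Rearranging gives the reaction functions q_E = (332 - (1/2)q_C)/2 and q_C = (265 - (1/2)q_E)/3.
Substituting one into the other gives q_E = 150.1739 and q_C = 1456/23.
Total output Q = 150.1739 + 1456/23 = 213.4783.

213.48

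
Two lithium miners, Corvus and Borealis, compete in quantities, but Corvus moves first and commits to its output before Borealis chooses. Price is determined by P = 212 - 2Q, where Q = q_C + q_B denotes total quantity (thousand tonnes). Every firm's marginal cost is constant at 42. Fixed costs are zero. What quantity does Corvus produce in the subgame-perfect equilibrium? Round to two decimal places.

42.50

Solve by backward induction. Given q_C, the follower Borealis maximises π_B = (212 - 2q_C - 2q_B)q_B - 42q_B.
Follower FOC: 170 - 2q_C - 4q_B = 0, so q_B(q_C) = (170 - 2q_C)/4.
The leader anticipates this reaction. Substituting into P = 212 - 2Q gives P = 127 - q_C, so π_C = (127 - q_C)q_C - 42q_C.
Leader FOC: 85 - 2q_C = 0, so q_C = 85/2.
Then q_B = (170 - 2·(85/2))/4 = 85/4.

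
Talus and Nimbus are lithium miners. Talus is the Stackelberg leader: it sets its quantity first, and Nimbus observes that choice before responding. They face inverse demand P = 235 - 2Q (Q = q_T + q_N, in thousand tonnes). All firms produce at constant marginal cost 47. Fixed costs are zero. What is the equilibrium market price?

94

The follower Nimbus best-responds to any q_T: π_N = (235 - 2Q)q_N - 47q_N.
Setting the follower's marginal profit to zero, 188 - 2q_T - 4q_N = 0, i.e. q_N = (188 - 2q_T)/4.
The leader anticipates this reaction. Substituting into P = 235 - 2Q gives P = 141 - q_T, so π_T = (141 - q_T)q_T - 47q_T.
The leader's first-order condition 94 - 2q_T = 0 yields q_T = 47.
Then q_N = (188 - 2·47)/4 = 47/2.
Total output Q = 141/2, so price P = 235 - 2·(141/2) = 94.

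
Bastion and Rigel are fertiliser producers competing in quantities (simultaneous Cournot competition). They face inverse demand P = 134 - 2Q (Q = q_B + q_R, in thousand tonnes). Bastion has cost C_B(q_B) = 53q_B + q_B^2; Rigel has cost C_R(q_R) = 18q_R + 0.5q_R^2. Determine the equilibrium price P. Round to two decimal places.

79.62

Bastion's profit: π_B = (134 - 2Q)q_B - (53q_B + q_B²). Setting ∂π_B/∂q_B = 0: 81 - 6q_B - 2(q_R) = 0.
Rigel's profit: π_R = (134 - 2Q)q_R - (18q_R + (1/2)q_R²). Setting ∂π_R/∂q_R = 0: 116 - 5q_R - 2(q_B) = 0.
Rearranging gives the reaction functions q_B = (81 - 2q_R)/6 and q_R = (116 - 2q_B)/5.
Solving the pair: q_B = 173/26, q_R = 267/13.
Total output Q = 707/26, so price P = 134 - 2·(707/26) = 1035/13.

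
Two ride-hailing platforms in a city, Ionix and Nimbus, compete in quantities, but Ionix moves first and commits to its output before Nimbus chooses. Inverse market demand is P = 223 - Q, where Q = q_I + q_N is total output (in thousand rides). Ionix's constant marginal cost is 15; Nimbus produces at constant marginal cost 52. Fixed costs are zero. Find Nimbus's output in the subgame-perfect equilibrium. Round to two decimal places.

24.25

Solve by backward induction. Given q_I, the follower Nimbus maximises π_N = (223 - q_I - q_N)q_N - 52q_N.
∂π_N/∂q_N = 171 - q_I - 2q_N = 0 gives the reaction function q_N = (171 - q_I)/2.
The leader anticipates this reaction. Substituting into P = 223 - Q gives P = 275/2 - (1/2)q_I, so π_I = (275/2 - (1/2)q_I)q_I - 15q_I.
Maximising: ∂π_I/∂q_I = 245/2 - q_I = 0, giving q_I = 245/2.
Then q_N = (171 - 245/2)/2 = 97/4.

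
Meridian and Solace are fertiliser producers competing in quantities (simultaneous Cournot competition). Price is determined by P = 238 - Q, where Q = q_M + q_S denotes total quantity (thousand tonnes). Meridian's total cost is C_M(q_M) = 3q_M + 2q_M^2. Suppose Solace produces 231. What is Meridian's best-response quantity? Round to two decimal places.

With the rival's output fixed at 231, Meridian's profit is π_M = (238 - 231 - q_M)q_M - (3q_M + 2q_M²) = (7 - q_M)q_M - (3q_M + 2q_M²).
∂π_M/∂q_M = 4 - 6q_M = 0, so q_M = 2/3.

0.67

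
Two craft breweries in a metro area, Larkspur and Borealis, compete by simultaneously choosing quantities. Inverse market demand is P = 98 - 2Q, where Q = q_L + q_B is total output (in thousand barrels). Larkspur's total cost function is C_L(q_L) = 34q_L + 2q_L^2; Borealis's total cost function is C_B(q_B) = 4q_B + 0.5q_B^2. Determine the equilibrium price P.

Larkspur's profit: π_L = (98 - 2Q)q_L - (34q_L + 2q_L²). Setting ∂π_L/∂q_L = 0: 64 - 8q_L - 2(q_B) = 0.
Borealis's first-order condition: 94 - 5q_B - 2(q_L) = 0.
So q_L = (64 - 2q_B)/8 and q_B = (94 - 2q_L)/5.
Substituting one into the other gives q_L = 11/3 and q_B = 52/3.
Total output Q = 21, so price P = 98 - 2·21 = 56.

56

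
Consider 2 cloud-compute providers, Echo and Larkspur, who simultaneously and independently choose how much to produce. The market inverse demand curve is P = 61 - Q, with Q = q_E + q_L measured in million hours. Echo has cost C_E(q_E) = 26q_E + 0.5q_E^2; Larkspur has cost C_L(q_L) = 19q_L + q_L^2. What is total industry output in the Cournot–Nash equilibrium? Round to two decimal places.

Echo's profit: π_E = (61 - Q)q_E - (26q_E + (1/2)q_E²). Setting ∂π_E/∂q_E = 0: 35 - 3q_E - (q_L) = 0.
Larkspur's first-order condition: 42 - 4q_L - (q_E) = 0.
So q_E = (35 - q_L)/3 and q_L = (42 - q_E)/4.
Substituting one into the other gives q_E = 98/11 and q_L = 91/11.
Total output Q = 98/11 + 91/11 = 189/11.

17.18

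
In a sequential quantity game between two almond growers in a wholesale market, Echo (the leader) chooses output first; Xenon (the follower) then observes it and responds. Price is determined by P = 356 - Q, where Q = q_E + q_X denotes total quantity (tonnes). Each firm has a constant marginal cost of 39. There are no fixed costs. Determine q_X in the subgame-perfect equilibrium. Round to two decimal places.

The follower Xenon best-responds to any q_E: π_X = (356 - Q)q_X - 39q_X.
∂π_X/∂q_X = 317 - q_E - 2q_X = 0 gives the reaction function q_X = (317 - q_E)/2.
The leader anticipates this reaction. Substituting into P = 356 - Q gives P = 395/2 - (1/2)q_E, so π_E = (395/2 - (1/2)q_E)q_E - 39q_E.
The leader's first-order condition 317/2 - q_E = 0 yields q_E = 317/2.
Then q_X = (317 - 317/2)/2 = 317/4.

79.25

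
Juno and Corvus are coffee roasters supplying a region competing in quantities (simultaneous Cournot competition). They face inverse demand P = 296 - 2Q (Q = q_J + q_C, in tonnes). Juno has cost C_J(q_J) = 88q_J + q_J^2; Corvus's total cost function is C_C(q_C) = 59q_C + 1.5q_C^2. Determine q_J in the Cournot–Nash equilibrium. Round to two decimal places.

Juno's profit: π_J = (296 - 2Q)q_J - (88q_J + q_J²). Setting ∂π_J/∂q_J = 0: 208 - 6q_J - 2(q_C) = 0.
Corvus's first-order condition: 237 - 7q_C - 2(q_J) = 0.
Rearranging gives the reaction functions q_J = (208 - 2q_C)/6 and q_C = (237 - 2q_J)/7.
Solving the pair: q_J = 491/19, q_C = 503/19.

25.84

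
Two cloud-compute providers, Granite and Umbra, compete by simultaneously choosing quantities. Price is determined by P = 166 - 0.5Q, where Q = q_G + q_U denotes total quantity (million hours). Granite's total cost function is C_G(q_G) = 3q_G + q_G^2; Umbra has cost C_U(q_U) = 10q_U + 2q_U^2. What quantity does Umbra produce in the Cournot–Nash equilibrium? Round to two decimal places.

Granite's profit: π_G = (166 - 0.5Q)q_G - (3q_G + q_G²). Setting ∂π_G/∂q_G = 0: 163 - 3q_G - (1/2)(q_U) = 0.
Umbra's first-order condition: 156 - 5q_U - (1/2)(q_G) = 0.
Best responses: q_G = (163 - (1/2)q_U)/3, q_U = (156 - (1/2)q_G)/5.
Solving the pair: q_G = 49.9661, q_U = 1546/59.

26.20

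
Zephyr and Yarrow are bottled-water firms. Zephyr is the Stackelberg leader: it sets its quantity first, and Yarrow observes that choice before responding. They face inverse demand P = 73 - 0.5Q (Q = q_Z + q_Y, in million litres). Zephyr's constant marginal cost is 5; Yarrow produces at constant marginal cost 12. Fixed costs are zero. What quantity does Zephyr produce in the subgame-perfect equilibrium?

Solve by backward induction. Given q_Z, the follower Yarrow maximises π_Y = (73 - (1/2)q_Z - (1/2)q_Y)q_Y - 12q_Y.
∂π_Y/∂q_Y = 61 - (1/2)q_Z - q_Y = 0 gives the reaction function q_Y = (61 - (1/2)q_Z).
Zephyr substitutes q_Y(q_Z) into its own profit: π_Z = q_Z(73 - (1/2)q_Z - (61 - (1/2)q_Z)/2) - 5q_Z = (85/2 - (1/4)q_Z)q_Z - 5q_Z.
Maximising: ∂π_Z/∂q_Z = 75/2 - (1/2)q_Z = 0, giving q_Z = 75.
Then q_Y = (61 - (1/2)·75) = 47/2.

75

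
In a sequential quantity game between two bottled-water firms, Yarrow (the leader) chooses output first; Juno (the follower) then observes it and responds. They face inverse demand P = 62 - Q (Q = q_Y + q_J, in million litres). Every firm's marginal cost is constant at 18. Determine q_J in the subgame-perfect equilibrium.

11

Solve by backward induction. Given q_Y, the follower Juno maximises π_J = (62 - q_Y - q_J)q_J - 18q_J.
Follower FOC: 44 - q_Y - 2q_J = 0, so q_J(q_Y) = (44 - q_Y)/2.
Yarrow substitutes q_J(q_Y) into its own profit: π_Y = q_Y(62 - q_Y - (44 - q_Y)/2) - 18q_Y = (40 - (1/2)q_Y)q_Y - 18q_Y.
The leader's first-order condition 22 - q_Y = 0 yields q_Y = 22.
Then q_J = (44 - 22)/2 = 11.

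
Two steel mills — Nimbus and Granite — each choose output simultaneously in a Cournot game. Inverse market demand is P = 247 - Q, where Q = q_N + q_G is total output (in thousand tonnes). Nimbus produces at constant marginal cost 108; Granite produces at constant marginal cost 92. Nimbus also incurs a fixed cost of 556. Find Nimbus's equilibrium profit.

Nimbus's profit: π_N = (247 - Q)q_N - (108q_N). Setting ∂π_N/∂q_N = 0: 139 - 2q_N - (q_G) = 0.
Granite's first-order condition: 155 - 2q_G - (q_N) = 0.
So q_N = (139 - q_G)/2 and q_G = (155 - q_N)/2.
Solving the pair: q_N = 41, q_G = 57.
Price P = 247 - 98 = 149.
Nimbus's profit: (149 - 108)·41 - 556 = 1125.

1125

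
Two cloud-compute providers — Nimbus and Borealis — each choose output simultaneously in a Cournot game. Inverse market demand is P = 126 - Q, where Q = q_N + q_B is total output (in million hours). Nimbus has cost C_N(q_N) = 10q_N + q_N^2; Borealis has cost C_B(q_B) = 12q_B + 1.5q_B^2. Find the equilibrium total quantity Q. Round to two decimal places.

Nimbus's profit: π_N = (126 - Q)q_N - (10q_N + q_N²). Setting ∂π_N/∂q_N = 0: 116 - 4q_N - (q_B) = 0.
Borealis's first-order condition: 114 - 5q_B - (q_N) = 0.
So q_N = (116 - q_B)/4 and q_B = (114 - q_N)/5.
Solving the pair: q_N = 466/19, q_B = 340/19.
Total output Q = 466/19 + 340/19 = 806/19.

42.42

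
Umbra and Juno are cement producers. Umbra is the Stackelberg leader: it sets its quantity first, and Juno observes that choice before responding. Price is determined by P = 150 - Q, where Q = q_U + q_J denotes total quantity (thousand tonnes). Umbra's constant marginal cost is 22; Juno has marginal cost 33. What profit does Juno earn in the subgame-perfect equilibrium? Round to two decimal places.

564.06

The follower Juno best-responds to any q_U: π_J = (150 - Q)q_J - 33q_J.
Follower FOC: 117 - q_U - 2q_J = 0, so q_J(q_U) = (117 - q_U)/2.
The leader anticipates this reaction. Substituting into P = 150 - Q gives P = 183/2 - (1/2)q_U, so π_U = (183/2 - (1/2)q_U)q_U - 22q_U.
Leader FOC: 139/2 - q_U = 0, so q_U = 139/2.
Then q_J = (117 - 139/2)/2 = 95/4.
Price P = 150 - 373/4 = 227/4.
Juno's profit: (227/4 - 33)·(95/4) = 564.0625.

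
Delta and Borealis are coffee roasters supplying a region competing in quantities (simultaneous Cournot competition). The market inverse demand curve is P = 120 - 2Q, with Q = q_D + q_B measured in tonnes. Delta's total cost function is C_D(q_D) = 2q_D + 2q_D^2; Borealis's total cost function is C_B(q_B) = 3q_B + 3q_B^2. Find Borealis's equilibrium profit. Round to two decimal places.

424.17

Delta's profit: π_D = (120 - 2Q)q_D - (2q_D + 2q_D²). Setting ∂π_D/∂q_D = 0: 118 - 8q_D - 2(q_B) = 0.
Borealis's profit: π_B = (120 - 2Q)q_B - (3q_B + 3q_B²). Setting ∂π_B/∂q_B = 0: 117 - 10q_B - 2(q_D) = 0.
So q_D = (118 - 2q_B)/8 and q_B = (117 - 2q_D)/10.
Solving the pair: q_D = 473/38, q_B = 175/19.
Price P = 120 - 2·(823/38) = 1457/19.
Borealis's profit: (1457/19)·(175/19) - 3·(175/19) - 3(175/19)² = 424.1690.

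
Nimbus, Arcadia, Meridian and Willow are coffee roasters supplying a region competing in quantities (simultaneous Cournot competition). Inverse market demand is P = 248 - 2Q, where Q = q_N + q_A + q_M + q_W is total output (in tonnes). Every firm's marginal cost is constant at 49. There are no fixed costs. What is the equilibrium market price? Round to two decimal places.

Each firm earns π_i = (248 - 2Q)q_i - 49q_i.
Setting ∂π_i/∂q_i = 0 with rivals' quantities fixed: 199 - 4q_i - 2·Σ_{j≠i} q_j = 0.
With identical firms every q_j equals q_i, so Σ_{j≠i} q_j = 3q_i and 199 = 10q_i, giving q_i = 199/10.
Total output Q = 398/5, so price P = 248 - 2·(398/5) = 444/5.

88.80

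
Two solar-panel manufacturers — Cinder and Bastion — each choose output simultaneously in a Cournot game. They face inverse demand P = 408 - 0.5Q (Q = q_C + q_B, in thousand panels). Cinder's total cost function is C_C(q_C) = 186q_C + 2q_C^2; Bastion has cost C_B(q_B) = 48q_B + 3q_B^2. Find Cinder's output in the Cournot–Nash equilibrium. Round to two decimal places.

39.54

Cinder's profit: π_C = (408 - 0.5Q)q_C - (186q_C + 2q_C²). Setting ∂π_C/∂q_C = 0: 222 - 5q_C - (1/2)(q_B) = 0.
Bastion's profit: π_B = (408 - 0.5Q)q_B - (48q_B + 3q_B²). Setting ∂π_B/∂q_B = 0: 360 - 7q_B - (1/2)(q_C) = 0.
Best responses: q_C = (222 - (1/2)q_B)/5, q_B = (360 - (1/2)q_C)/7.
Substituting one into the other gives q_C = 39.5396 and q_B = 48.6043.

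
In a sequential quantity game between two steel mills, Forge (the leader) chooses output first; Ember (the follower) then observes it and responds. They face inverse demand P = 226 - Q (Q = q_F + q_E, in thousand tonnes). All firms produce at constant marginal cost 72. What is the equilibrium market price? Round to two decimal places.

110.50

Solve by backward induction. Given q_F, the follower Ember maximises π_E = (226 - q_F - q_E)q_E - 72q_E.
Setting the follower's marginal profit to zero, 154 - q_F - 2q_E = 0, i.e. q_E = (154 - q_F)/2.
The leader anticipates this reaction. Substituting into P = 226 - Q gives P = 149 - (1/2)q_F, so π_F = (149 - (1/2)q_F)q_F - 72q_F.
The leader's first-order condition 77 - q_F = 0 yields q_F = 77.
Then q_E = (154 - 77)/2 = 77/2.
Total output Q = 231/2, so price P = 226 - 231/2 = 221/2.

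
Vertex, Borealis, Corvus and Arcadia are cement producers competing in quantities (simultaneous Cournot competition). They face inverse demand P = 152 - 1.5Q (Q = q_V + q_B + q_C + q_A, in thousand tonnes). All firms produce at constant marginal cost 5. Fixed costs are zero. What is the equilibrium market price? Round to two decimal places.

34.40

A representative firm's profit is π_i = q_i(152 - 1.5Q) - 5q_i.
First-order condition (treating rivals' output as given): 147 - 3q_i - (3/2)·Σ_{j≠i} q_j = 0.
By symmetry each firm produces the same amount; substituting Σ_{j≠i} q_j = 3q_i yields q_i = 147/(15/2) = 98/5.
Total output Q = 392/5, so price P = 152 - (3/2)·(392/5) = 172/5.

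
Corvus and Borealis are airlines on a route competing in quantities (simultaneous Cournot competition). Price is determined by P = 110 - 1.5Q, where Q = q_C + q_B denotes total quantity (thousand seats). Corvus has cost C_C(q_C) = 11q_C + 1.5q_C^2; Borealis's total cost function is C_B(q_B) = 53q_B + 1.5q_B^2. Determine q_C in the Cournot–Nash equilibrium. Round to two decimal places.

15.07

Corvus's profit: π_C = (110 - 1.5Q)q_C - (11q_C + (3/2)q_C²). Setting ∂π_C/∂q_C = 0: 99 - 6q_C - (3/2)(q_B) = 0.
Borealis's first-order condition: 57 - 6q_B - (3/2)(q_C) = 0.
Best responses: q_C = (99 - (3/2)q_B)/6, q_B = (57 - (3/2)q_C)/6.
Solving the pair: q_C = 226/15, q_B = 86/15.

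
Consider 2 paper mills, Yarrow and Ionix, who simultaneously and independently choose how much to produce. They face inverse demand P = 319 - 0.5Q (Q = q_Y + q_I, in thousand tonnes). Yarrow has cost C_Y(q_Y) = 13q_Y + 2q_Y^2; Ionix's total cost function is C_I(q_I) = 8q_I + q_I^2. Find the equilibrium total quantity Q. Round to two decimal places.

146.75

Yarrow's profit: π_Y = (319 - 0.5Q)q_Y - (13q_Y + 2q_Y²). Setting ∂π_Y/∂q_Y = 0: 306 - 5q_Y - (1/2)(q_I) = 0.
Ionix's profit: π_I = (319 - 0.5Q)q_I - (8q_I + q_I²). Setting ∂π_I/∂q_I = 0: 311 - 3q_I - (1/2)(q_Y) = 0.
So q_Y = (306 - (1/2)q_I)/5 and q_I = (311 - (1/2)q_Y)/3.
Substituting one into the other gives q_Y = 51.6949 and q_I = 95.0508.
Total output Q = 51.6949 + 95.0508 = 146.7458.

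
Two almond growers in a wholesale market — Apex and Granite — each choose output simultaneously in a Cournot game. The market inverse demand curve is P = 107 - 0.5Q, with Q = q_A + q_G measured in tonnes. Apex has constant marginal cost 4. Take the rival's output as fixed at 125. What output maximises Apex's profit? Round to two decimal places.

40.50

With the rival's output fixed at 125, Apex's profit is π_A = (107 - (1/2)·125 - (1/2)q_A)q_A - (4q_A) = (89/2 - (1/2)q_A)q_A - (4q_A).
∂π_A/∂q_A = 81/2 - q_A = 0, so q_A = 81/2.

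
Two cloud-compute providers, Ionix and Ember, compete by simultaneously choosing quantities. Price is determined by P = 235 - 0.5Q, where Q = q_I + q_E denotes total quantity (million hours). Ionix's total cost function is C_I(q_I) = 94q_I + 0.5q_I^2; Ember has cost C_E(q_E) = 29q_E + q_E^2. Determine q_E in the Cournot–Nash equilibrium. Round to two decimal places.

59.39

Ionix's profit: π_I = (235 - 0.5Q)q_I - (94q_I + (1/2)q_I²). Setting ∂π_I/∂q_I = 0: 141 - 2q_I - (1/2)(q_E) = 0.
Ember's profit: π_E = (235 - 0.5Q)q_E - (29q_E + q_E²). Setting ∂π_E/∂q_E = 0: 206 - 3q_E - (1/2)(q_I) = 0.
Rearranging gives the reaction functions q_I = (141 - (1/2)q_E)/2 and q_E = (206 - (1/2)q_I)/3.
Solving the pair: q_I = 1280/23, q_E = 1366/23.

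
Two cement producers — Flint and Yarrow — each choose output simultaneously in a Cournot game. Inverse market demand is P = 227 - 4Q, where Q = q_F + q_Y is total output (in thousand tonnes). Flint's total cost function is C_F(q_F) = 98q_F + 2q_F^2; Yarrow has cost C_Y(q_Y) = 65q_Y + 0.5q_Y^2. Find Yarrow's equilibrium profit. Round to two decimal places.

Flint's profit: π_F = (227 - 4Q)q_F - (98q_F + 2q_F²). Setting ∂π_F/∂q_F = 0: 129 - 12q_F - 4(q_Y) = 0.
Yarrow's profit: π_Y = (227 - 4Q)q_Y - (65q_Y + (1/2)q_Y²). Setting ∂π_Y/∂q_Y = 0: 162 - 9q_Y - 4(q_F) = 0.
Rearranging gives the reaction functions q_F = (129 - 4q_Y)/12 and q_Y = (162 - 4q_F)/9.
Solving the pair: q_F = 513/92, q_Y = 357/23.
Price P = 227 - 4·(1941/92) = 142.6087.
Yarrow's profit: 142.6087·(357/23) - 65·(357/23) - (1/2)(357/23)² = 1084.1597.

1084.16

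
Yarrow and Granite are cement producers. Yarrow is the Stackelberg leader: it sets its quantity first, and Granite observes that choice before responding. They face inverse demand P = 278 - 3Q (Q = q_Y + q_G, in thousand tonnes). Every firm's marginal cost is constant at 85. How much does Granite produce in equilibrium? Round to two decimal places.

16.08

The follower Granite best-responds to any q_Y: π_G = (278 - 3Q)q_G - 85q_G.
Follower FOC: 193 - 3q_Y - 6q_G = 0, so q_G(q_Y) = (193 - 3q_Y)/6.
Yarrow substitutes q_G(q_Y) into its own profit: π_Y = q_Y(278 - 3q_Y - (193 - 3q_Y)/2) - 85q_Y = (363/2 - (3/2)q_Y)q_Y - 85q_Y.
Maximising: ∂π_Y/∂q_Y = 193/2 - 3q_Y = 0, giving q_Y = 193/6.
Then q_G = (193 - 3·(193/6))/6 = 193/12.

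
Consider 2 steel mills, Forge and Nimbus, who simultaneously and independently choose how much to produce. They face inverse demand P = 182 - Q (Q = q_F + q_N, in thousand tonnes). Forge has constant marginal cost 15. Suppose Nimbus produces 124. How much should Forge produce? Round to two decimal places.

21.50

With the rival's output fixed at 124, Forge's profit is π_F = (182 - 124 - q_F)q_F - (15q_F) = (58 - q_F)q_F - (15q_F).
∂π_F/∂q_F = 43 - 2q_F = 0, so q_F = 43/2.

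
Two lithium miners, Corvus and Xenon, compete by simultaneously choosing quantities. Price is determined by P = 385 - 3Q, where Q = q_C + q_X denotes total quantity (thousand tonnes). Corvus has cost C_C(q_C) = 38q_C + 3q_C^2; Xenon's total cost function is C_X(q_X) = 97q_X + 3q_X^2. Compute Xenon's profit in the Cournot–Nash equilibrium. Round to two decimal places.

1920.07

Corvus's profit: π_C = (385 - 3Q)q_C - (38q_C + 3q_C²). Setting ∂π_C/∂q_C = 0: 347 - 12q_C - 3(q_X) = 0.
Xenon's profit: π_X = (385 - 3Q)q_X - (97q_X + 3q_X²). Setting ∂π_X/∂q_X = 0: 288 - 12q_X - 3(q_C) = 0.
Rearranging gives the reaction functions q_C = (347 - 3q_X)/12 and q_X = (288 - 3q_C)/12.
Substituting one into the other gives q_C = 220/9 and q_X = 161/9.
Price P = 385 - 3·(127/3) = 258.
Xenon's profit: 258·(161/9) - 97·(161/9) - 3(161/9)² = 1920.0741.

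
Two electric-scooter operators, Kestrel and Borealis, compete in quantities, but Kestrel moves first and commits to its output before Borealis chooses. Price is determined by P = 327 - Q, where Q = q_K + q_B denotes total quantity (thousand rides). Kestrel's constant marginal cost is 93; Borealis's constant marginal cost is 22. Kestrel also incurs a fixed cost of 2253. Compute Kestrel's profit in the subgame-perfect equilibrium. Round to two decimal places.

1068.13

The follower Borealis best-responds to any q_K: π_B = (327 - Q)q_B - 22q_B.
∂π_B/∂q_B = 305 - q_K - 2q_B = 0 gives the reaction function q_B = (305 - q_K)/2.
Kestrel substitutes q_B(q_K) into its own profit: π_K = q_K(327 - q_K - (305 - q_K)/2) - 93q_K = (349/2 - (1/2)q_K)q_K - 93q_K.
Maximising: ∂π_K/∂q_K = 163/2 - q_K = 0, giving q_K = 163/2.
Then q_B = (305 - 163/2)/2 = 447/4.
Price P = 327 - 773/4 = 535/4.
Kestrel's profit: (535/4 - 93)·(163/2) - 2253 = 1068.1250.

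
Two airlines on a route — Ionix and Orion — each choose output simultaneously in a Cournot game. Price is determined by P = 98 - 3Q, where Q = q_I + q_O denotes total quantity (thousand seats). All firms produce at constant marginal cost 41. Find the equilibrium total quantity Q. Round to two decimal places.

A representative firm's profit is π_i = q_i(98 - 3Q) - 41q_i.
Setting ∂π_i/∂q_i = 0 with rivals' quantities fixed: 57 - 6q_i - 3q_j = 0.
With identical firms every q_j equals q_i, so q_j = q_i and 57 = 9q_i, giving q_i = 19/3.
Total output Q = 19/3 + 19/3 = 38/3.

12.67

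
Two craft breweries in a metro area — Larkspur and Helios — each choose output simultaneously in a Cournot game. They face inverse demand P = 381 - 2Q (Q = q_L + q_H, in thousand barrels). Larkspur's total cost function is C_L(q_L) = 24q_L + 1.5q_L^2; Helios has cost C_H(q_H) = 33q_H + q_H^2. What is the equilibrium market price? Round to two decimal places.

Larkspur's profit: π_L = (381 - 2Q)q_L - (24q_L + (3/2)q_L²). Setting ∂π_L/∂q_L = 0: 357 - 7q_L - 2(q_H) = 0.
Helios's profit: π_H = (381 - 2Q)q_H - (33q_H + q_H²). Setting ∂π_H/∂q_H = 0: 348 - 6q_H - 2(q_L) = 0.
So q_L = (357 - 2q_H)/7 and q_H = (348 - 2q_L)/6.
Substituting one into the other gives q_L = 723/19 and q_H = 861/19.
Total output Q = 1584/19, so price P = 381 - 2·(1584/19) = 214.2632.

214.26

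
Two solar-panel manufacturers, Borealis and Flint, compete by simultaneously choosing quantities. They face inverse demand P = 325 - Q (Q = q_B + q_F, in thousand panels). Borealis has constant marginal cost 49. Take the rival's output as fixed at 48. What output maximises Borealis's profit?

With the rival's output fixed at 48, Borealis's profit is π_B = (325 - 48 - q_B)q_B - (49q_B) = (277 - q_B)q_B - (49q_B).
∂π_B/∂q_B = 228 - 2q_B = 0, so q_B = 114.

114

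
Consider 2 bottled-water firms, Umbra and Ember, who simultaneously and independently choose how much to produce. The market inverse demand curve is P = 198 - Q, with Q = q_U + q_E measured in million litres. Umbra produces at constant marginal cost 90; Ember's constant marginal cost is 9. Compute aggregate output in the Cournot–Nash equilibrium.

99

Umbra's profit: π_U = (198 - Q)q_U - (90q_U). Setting ∂π_U/∂q_U = 0: 108 - 2q_U - (q_E) = 0.
Ember's profit: π_E = (198 - Q)q_E - (9q_E). Setting ∂π_E/∂q_E = 0: 189 - 2q_E - (q_U) = 0.
Rearranging gives the reaction functions q_U = (108 - q_E)/2 and q_E = (189 - q_U)/2.
Substituting one into the other gives q_U = 9 and q_E = 90.
Total output Q = 9 + 90 = 99.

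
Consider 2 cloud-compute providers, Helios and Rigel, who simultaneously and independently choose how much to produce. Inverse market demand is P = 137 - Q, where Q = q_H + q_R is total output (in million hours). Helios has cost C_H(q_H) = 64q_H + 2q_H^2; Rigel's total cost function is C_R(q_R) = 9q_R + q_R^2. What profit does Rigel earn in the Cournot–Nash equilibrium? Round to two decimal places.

1826.18

Helios's profit: π_H = (137 - Q)q_H - (64q_H + 2q_H²). Setting ∂π_H/∂q_H = 0: 73 - 6q_H - (q_R) = 0.
Rigel's profit: π_R = (137 - Q)q_R - (9q_R + q_R²). Setting ∂π_R/∂q_R = 0: 128 - 4q_R - (q_H) = 0.
Best responses: q_H = (73 - q_R)/6, q_R = (128 - q_H)/4.
Solving the pair: q_H = 164/23, q_R = 695/23.
Price P = 137 - 859/23 = 99.6522.
Rigel's profit: 99.6522·(695/23) - 9·(695/23) - (695/23)² = 1826.1815.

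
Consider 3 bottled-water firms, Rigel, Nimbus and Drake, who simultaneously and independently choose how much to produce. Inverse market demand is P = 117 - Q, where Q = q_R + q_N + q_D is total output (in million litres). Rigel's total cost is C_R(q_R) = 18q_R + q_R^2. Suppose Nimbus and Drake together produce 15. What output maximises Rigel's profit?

21

With rivals' combined output fixed at 15, Rigel's profit is π_R = (117 - 15 - q_R)q_R - (18q_R + q_R²) = (102 - q_R)q_R - (18q_R + q_R²).
∂π_R/∂q_R = 84 - 4q_R = 0, so q_R = 21.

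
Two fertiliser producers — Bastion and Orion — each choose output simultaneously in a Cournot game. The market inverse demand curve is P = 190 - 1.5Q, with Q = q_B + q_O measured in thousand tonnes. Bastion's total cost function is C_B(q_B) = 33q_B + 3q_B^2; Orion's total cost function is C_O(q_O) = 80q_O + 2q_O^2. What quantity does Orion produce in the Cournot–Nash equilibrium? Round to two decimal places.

Bastion's profit: π_B = (190 - 1.5Q)q_B - (33q_B + 3q_B²). Setting ∂π_B/∂q_B = 0: 157 - 9q_B - (3/2)(q_O) = 0.
Orion's profit: π_O = (190 - 1.5Q)q_O - (80q_O + 2q_O²). Setting ∂π_O/∂q_O = 0: 110 - 7q_O - (3/2)(q_B) = 0.
Best responses: q_B = (157 - (3/2)q_O)/9, q_O = (110 - (3/2)q_B)/7.
Substituting one into the other gives q_B = 15.3745 and q_O = 1006/81.

12.42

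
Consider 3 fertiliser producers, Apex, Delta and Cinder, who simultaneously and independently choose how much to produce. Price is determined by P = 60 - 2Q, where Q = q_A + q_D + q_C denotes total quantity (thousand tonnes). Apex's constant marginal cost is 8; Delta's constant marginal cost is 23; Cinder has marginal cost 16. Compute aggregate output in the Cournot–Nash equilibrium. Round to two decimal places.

16.63

Apex's profit: π_A = (60 - 2Q)q_A - (8q_A). Setting ∂π_A/∂q_A = 0: 52 - 4q_A - 2(q_D + q_C) = 0.
Delta's profit: π_D = (60 - 2Q)q_D - (23q_D). Setting ∂π_D/∂q_D = 0: 37 - 4q_D - 2(q_A + q_C) = 0.
Cinder's first-order condition: 44 - 4q_C - 2(q_A + q_D) = 0.
Adding the 3 conditions: 133 − 4Q − 4Q = 0, i.e. Q = 133/8.
Back-substituting: q_A = (52 − 133/4)/2 = 75/8, q_D = (37 − 133/4)/2 = 15/8, q_C = (44 − 133/4)/2 = 43/8.
Total output Q = 75/8 + 15/8 + 43/8 = 133/8.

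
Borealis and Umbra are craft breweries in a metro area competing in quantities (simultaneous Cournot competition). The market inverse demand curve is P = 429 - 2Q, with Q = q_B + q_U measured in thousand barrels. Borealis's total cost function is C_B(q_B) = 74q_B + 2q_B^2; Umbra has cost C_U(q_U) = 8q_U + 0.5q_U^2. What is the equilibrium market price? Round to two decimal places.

Borealis's profit: π_B = (429 - 2Q)q_B - (74q_B + 2q_B²). Setting ∂π_B/∂q_B = 0: 355 - 8q_B - 2(q_U) = 0.
Umbra's first-order condition: 421 - 5q_U - 2(q_B) = 0.
Best responses: q_B = (355 - 2q_U)/8, q_U = (421 - 2q_B)/5.
Substituting one into the other gives q_B = 311/12 and q_U = 443/6.
Total output Q = 399/4, so price P = 429 - 2·(399/4) = 459/2.

229.50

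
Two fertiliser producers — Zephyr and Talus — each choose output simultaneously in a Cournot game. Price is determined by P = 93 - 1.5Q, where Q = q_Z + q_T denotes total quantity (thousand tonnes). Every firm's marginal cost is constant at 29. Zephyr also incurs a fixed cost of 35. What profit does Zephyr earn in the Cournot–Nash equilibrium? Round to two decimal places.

Each firm earns π_i = (93 - 1.5Q)q_i - 29q_i.
Setting ∂π_i/∂q_i = 0 with rivals' quantities fixed: 64 - 3q_i - (3/2)q_j = 0.
By symmetry each firm produces the same amount; substituting q_j = q_i yields q_i = 64/(9/2) = 128/9.
Price P = 93 - (3/2)·(256/9) = 151/3.
Zephyr's profit: (151/3 - 29)·(128/9) - 35 = 268.4074.

268.41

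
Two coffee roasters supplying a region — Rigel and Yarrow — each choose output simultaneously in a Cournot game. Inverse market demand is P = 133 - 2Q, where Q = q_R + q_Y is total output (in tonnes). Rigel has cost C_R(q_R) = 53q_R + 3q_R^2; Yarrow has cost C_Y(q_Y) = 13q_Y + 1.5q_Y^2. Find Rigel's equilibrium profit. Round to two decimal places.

117.54

Rigel's profit: π_R = (133 - 2Q)q_R - (53q_R + 3q_R²). Setting ∂π_R/∂q_R = 0: 80 - 10q_R - 2(q_Y) = 0.
Yarrow's profit: π_Y = (133 - 2Q)q_Y - (13q_Y + (3/2)q_Y²). Setting ∂π_Y/∂q_Y = 0: 120 - 7q_Y - 2(q_R) = 0.
Rearranging gives the reaction functions q_R = (80 - 2q_Y)/10 and q_Y = (120 - 2q_R)/7.
Solving the pair: q_R = 160/33, q_Y = 520/33.
Price P = 133 - 2·(680/33) = 91.7879.
Rigel's profit: 91.7879·(160/33) - 53·(160/33) - 3(160/33)² = 117.5390.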